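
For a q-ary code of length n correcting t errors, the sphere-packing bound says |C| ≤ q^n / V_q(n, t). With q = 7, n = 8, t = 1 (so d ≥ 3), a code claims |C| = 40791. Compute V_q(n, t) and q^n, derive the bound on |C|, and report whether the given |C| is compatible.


V_q(n, t) = 49, q^n = 5764801, Hamming bound = 117649, |C| = 40791 ≤ bound (satisfied).

Step 1: Compute V_q(n, t) = Σ_{j=0}^1 C(n, j) (q−1)^j.
  j = 0: C(8,0)·(6)^0 = 1·1 = 1.
  j = 1: C(8,1)·(6)^1 = 8·6 = 48.
  V_q(n, t) = 1 + 48 = 49.
Step 2: q^n = 7^8 = 5764801.
Step 3: Hamming bound ⌊q^n / V_q(n,t)⌋ = ⌊5764801/49⌋ = 117649.
Step 4: Compare |C| = 40791 to 117649: satisfied.
The claimed |C| lies below the Hamming bound.


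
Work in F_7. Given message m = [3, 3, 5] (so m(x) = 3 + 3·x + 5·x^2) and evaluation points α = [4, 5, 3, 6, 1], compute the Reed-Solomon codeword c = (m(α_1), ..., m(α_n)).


c = [4, 3, 1, 5, 4]

Message polynomial: m(x) = 3 + 3·x + 5·x^2 (mod 7).
For each evaluation point α_i, compute m(α_i) mod 7:
  α_1 = 4: Horner steps 5 → 2 → 4, so m(4) = 4.
  α_2 = 5: Horner steps 5 → 0 → 3, so m(5) = 3.
  α_3 = 3: Horner steps 5 → 4 → 1, so m(3) = 1.
  α_4 = 6: Horner steps 5 → 5 → 5, so m(6) = 5.
  α_5 = 1: Horner steps 5 → 1 → 4, so m(1) = 4.
Codeword c = [4, 3, 1, 5, 4] ∈ F_7^5.


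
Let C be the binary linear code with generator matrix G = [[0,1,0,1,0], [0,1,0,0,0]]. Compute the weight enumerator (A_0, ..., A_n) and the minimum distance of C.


Weight distribution: A_0 = 1, A_1 = 2, A_2 = 1. Minimum distance d = 1.

Enumerate all 2^2 = 4 messages m ∈ F_2^2.
For each, compute codeword c = mG in F_2^5, then tally its weight.
  m = 00 → c = 00000, weight = 0.
  m = 10 → c = 01010, weight = 2.
  m = 01 → c = 01000, weight = 1.
  m = 11 → c = 00010, weight = 1.
Tally weights:
  weight 0: 1 codewords.
  weight 1: 2 codewords.
  weight 2: 1 codewords.
Minimum distance d = smallest w > 0 with A_w > 0 = 1.
Sanity: Σ A_w = 4 = 2^2 = 4 ✓.


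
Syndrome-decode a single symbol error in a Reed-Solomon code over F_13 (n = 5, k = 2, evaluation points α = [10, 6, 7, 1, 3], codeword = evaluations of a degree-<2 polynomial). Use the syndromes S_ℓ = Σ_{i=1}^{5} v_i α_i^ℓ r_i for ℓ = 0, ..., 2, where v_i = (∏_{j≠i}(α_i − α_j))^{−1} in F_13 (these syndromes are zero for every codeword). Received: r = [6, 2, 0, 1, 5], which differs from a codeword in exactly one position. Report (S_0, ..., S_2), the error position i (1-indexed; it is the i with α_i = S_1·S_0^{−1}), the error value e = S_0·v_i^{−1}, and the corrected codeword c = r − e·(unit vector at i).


S = (7, 3, 5), error at position 2, error magnitude e = 4, c = [6, 11, 0, 1, 5].

Step 1: column multipliers v_i = (∏_{j≠i}(α_i − α_j))^{−1} mod 13.
  i = 1 (α = 10): (10−6)(10−7)(10−1)(10−3) = 4·3·9·7 = 756 ≡ 2, so v_1 = 2^{−1} = 7 (mod 13).
  i = 2 (α = 6): (6−10)(6−7)(6−1)(6−3) = (−4)·(−1)·5·3 = 60 ≡ 8, so v_2 = 8^{−1} = 5 (mod 13).
  i = 3 (α = 7): (7−10)(7−6)(7−1)(7−3) = (−3)·1·6·4 = −72 ≡ 6, so v_3 = 6^{−1} = 11 (mod 13).
  i = 4 (α = 1): (1−10)(1−6)(1−7)(1−3) = (−9)·(−5)·(−6)·(−2) = 540 ≡ 7, so v_4 = 7^{−1} = 2 (mod 13).
  i = 5 (α = 3): (3−10)(3−6)(3−7)(3−1) = (−7)·(−3)·(−4)·2 = −168 ≡ 1, so v_5 = 1^{−1} = 1 (mod 13).
  v = [7, 5, 11, 2, 1].
Step 2: syndromes of r = [6, 2, 0, 1, 5] (all sums mod 13).
  S_0 = Σ v_i r_i = 7·6 + 5·2 + 11·0 + 2·1 + 1·5 = 59 ≡ 7.
  S_1 = Σ v_i α_i r_i = 7·10·6 + 5·6·2 + 11·7·0 + 2·1·1 + 1·3·5 = 497 ≡ 3.
  α_i^2 mod 13 = [9, 10, 10, 1, 9].
  S_2 = Σ v_i α_i^2 r_i = 7·9·6 + 5·10·2 + 11·10·0 + 2·1·1 + 1·9·5 = 525 ≡ 5.
  S = (7, 3, 5) ≠ 0, so r is not a codeword (an error is present).
Step 3: locate the error. For a single error e at position i, S_ℓ = v_i·e·α_i^ℓ, so α_err = S_1/S_0.
  S_0^{−1} = 7^{−1} = 2 (mod 13), so α_err = 3·2 = 6 ≡ 6 = α_2. Error position i = 2.
  Consistency check: S_2/S_1 = 5·9 = 45 ≡ 6 = α_err ✓ (single-error assumption holds).
Step 4: error magnitude e = S_0/v_2 = S_0·∏_{j≠2}(α_2 − α_j) = 7·8 = 56 ≡ 4 (mod 13).
Step 5: correct position 2: c_2 = r_2 − e = 2 − 4 ≡ 11 (mod 13). Hence c = [6, 11, 0, 1, 5].
  Check: interpolating c through the α_i gives m(x) = 12 + 2·x (degree < 2) with m(α_i) = c_i for every i, so c is indeed a codeword.


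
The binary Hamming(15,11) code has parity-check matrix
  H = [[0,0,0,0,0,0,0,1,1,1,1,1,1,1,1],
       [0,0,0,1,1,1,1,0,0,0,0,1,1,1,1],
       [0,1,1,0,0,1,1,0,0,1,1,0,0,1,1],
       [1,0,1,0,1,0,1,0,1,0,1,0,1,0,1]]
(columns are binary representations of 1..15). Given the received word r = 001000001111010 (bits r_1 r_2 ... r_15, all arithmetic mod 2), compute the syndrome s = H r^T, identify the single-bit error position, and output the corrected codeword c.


s = (1, 0, 0, 1)^T, error position = 9, corrected codeword c = 001000000111010

Compute s = H r^T mod 2 one row at a time:
  s_1 = 0 + 1 + 1 + 1 + 1 + 0 + 1 + 0 = 5 ≡ 1 (mod 2).
  s_2 = 0 + 0 + 0 + 0 + 1 + 0 + 1 + 0 = 2 ≡ 0 (mod 2).
  s_3 = 0 + 1 + 0 + 0 + 1 + 1 + 1 + 0 = 4 ≡ 0 (mod 2).
  s_4 = 0 + 1 + 0 + 0 + 1 + 1 + 0 + 0 = 3 ≡ 1 (mod 2).
s = (1, 0, 0, 1)^T — this equals column 9 of H (binary 1001), so error is at position 9.
Correct: flip bit 9 of r = 001000001111010 to get c = 001000000111010.


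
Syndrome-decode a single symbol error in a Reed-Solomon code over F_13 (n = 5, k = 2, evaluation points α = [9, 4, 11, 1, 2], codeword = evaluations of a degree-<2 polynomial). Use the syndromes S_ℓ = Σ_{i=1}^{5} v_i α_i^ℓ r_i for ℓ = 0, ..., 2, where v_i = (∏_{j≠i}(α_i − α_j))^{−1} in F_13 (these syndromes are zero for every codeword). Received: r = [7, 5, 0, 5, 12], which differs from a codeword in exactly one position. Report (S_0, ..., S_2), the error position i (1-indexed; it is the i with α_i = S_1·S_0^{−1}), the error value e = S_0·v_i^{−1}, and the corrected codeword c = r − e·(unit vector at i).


S = (8, 8, 8), error at position 4, error magnitude e = 9, c = [7, 5, 0, 9, 12].

Step 1: column multipliers v_i = (∏_{j≠i}(α_i − α_j))^{−1} mod 13.
  i = 1 (α = 9): (9−4)(9−11)(9−1)(9−2) = 5·(−2)·8·7 = −560 ≡ 12, so v_1 = 12^{−1} = 12 (mod 13).
  i = 2 (α = 4): (4−9)(4−11)(4−1)(4−2) = (−5)·(−7)·3·2 = 210 ≡ 2, so v_2 = 2^{−1} = 7 (mod 13).
  i = 3 (α = 11): (11−9)(11−4)(11−1)(11−2) = 2·7·10·9 = 1260 ≡ 12, so v_3 = 12^{−1} = 12 (mod 13).
  i = 4 (α = 1): (1−9)(1−4)(1−11)(1−2) = (−8)·(−3)·(−10)·(−1) = 240 ≡ 6, so v_4 = 6^{−1} = 11 (mod 13).
  i = 5 (α = 2): (2−9)(2−4)(2−11)(2−1) = (−7)·(−2)·(−9)·1 = −126 ≡ 4, so v_5 = 4^{−1} = 10 (mod 13).
  v = [12, 7, 12, 11, 10].
Step 2: syndromes of r = [7, 5, 0, 5, 12] (all sums mod 13).
  S_0 = Σ v_i r_i = 12·7 + 7·5 + 12·0 + 11·5 + 10·12 = 294 ≡ 8.
  S_1 = Σ v_i α_i r_i = 12·9·7 + 7·4·5 + 12·11·0 + 11·1·5 + 10·2·12 = 1191 ≡ 8.
  α_i^2 mod 13 = [3, 3, 4, 1, 4].
  S_2 = Σ v_i α_i^2 r_i = 12·3·7 + 7·3·5 + 12·4·0 + 11·1·5 + 10·4·12 = 892 ≡ 8.
  S = (8, 8, 8) ≠ 0, so r is not a codeword (an error is present).
Step 3: locate the error. For a single error e at position i, S_ℓ = v_i·e·α_i^ℓ, so α_err = S_1/S_0.
  S_0^{−1} = 8^{−1} = 5 (mod 13), so α_err = 8·5 = 40 ≡ 1 = α_4. Error position i = 4.
  Consistency check: S_2/S_1 = 8·5 = 40 ≡ 1 = α_err ✓ (single-error assumption holds).
Step 4: error magnitude e = S_0/v_4 = S_0·∏_{j≠4}(α_4 − α_j) = 8·6 = 48 ≡ 9 (mod 13).
Step 5: correct position 4: c_4 = r_4 − e = 5 − 9 ≡ 9 (mod 13). Hence c = [7, 5, 0, 9, 12].
  Check: interpolating c through the α_i gives m(x) = 6 + 3·x (degree < 2) with m(α_i) = c_i for every i, so c is indeed a codeword.


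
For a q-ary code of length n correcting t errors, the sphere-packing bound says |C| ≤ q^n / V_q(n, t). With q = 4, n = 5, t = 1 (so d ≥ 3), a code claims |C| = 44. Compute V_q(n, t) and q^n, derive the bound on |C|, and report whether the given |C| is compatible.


V_q(n, t) = 16, q^n = 1024, Hamming bound = 64, |C| = 44 ≤ bound (satisfied).

Step 1: Compute V_q(n, t) = Σ_{j=0}^1 C(n, j) (q−1)^j.
  j = 0: C(5,0)·(3)^0 = 1·1 = 1.
  j = 1: C(5,1)·(3)^1 = 5·3 = 15.
  V_q(n, t) = 1 + 15 = 16.
Step 2: q^n = 4^5 = 1024.
Step 3: Hamming bound ⌊q^n / V_q(n,t)⌋ = ⌊1024/16⌋ = 64.
Step 4: Compare |C| = 44 to 64: satisfied.
The claimed |C| lies below the Hamming bound.


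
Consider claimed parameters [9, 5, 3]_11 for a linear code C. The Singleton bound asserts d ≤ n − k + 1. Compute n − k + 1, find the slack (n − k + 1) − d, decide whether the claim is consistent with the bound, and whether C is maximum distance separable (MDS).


Singleton RHS = n − k + 1 = 5, slack = 2, bound satisfied, not MDS.

Singleton bound: d ≤ n − k + 1.
Here n = 9, k = 5, so n − k + 1 = 5.
Given d = 3, check d ≤ 5: YES.
Slack = (n − k + 1) − d = 2.
The code is NOT MDS (slack = 2 > 0).
Description: the claimed parameters are [9, 5, 3]_11; such a code would be non-MDS.


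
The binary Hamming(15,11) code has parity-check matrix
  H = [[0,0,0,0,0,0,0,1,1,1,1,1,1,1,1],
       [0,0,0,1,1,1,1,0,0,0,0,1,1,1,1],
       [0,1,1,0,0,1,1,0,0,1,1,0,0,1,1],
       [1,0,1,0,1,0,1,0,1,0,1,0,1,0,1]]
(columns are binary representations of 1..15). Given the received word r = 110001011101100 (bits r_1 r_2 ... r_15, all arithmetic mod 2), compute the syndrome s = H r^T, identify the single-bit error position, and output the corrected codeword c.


s = (1, 1, 1, 1)^T, error position = 15, corrected codeword c = 110001011101101

Compute s = H r^T mod 2 one row at a time:
  s_1 = 1 + 1 + 1 + 0 + 1 + 1 + 0 + 0 = 5 ≡ 1 (mod 2).
  s_2 = 0 + 0 + 1 + 0 + 1 + 1 + 0 + 0 = 3 ≡ 1 (mod 2).
  s_3 = 1 + 0 + 1 + 0 + 1 + 0 + 0 + 0 = 3 ≡ 1 (mod 2).
  s_4 = 1 + 0 + 0 + 0 + 1 + 0 + 1 + 0 = 3 ≡ 1 (mod 2).
s = (1, 1, 1, 1)^T — this equals column 15 of H (binary 1111), so error is at position 15.
Correct: flip bit 15 of r = 110001011101100 to get c = 110001011101101.


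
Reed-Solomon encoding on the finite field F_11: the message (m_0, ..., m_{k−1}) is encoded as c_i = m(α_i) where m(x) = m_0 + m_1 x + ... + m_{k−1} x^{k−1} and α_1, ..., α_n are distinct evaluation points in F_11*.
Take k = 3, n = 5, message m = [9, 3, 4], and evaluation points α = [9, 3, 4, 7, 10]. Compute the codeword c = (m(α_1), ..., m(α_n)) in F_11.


c = [8, 10, 8, 6, 10]

Message polynomial: m(x) = 9 + 3·x + 4·x^2 (mod 11).
For each evaluation point α_i, compute m(α_i) mod 11:
  α_1 = 9: Horner steps 4 → 6 → 8, so m(9) = 8.
  α_2 = 3: Horner steps 4 → 4 → 10, so m(3) = 10.
  α_3 = 4: Horner steps 4 → 8 → 8, so m(4) = 8.
  α_4 = 7: Horner steps 4 → 9 → 6, so m(7) = 6.
  α_5 = 10: Horner steps 4 → 10 → 10, so m(10) = 10.
Codeword c = [8, 10, 8, 6, 10] ∈ F_11^5.


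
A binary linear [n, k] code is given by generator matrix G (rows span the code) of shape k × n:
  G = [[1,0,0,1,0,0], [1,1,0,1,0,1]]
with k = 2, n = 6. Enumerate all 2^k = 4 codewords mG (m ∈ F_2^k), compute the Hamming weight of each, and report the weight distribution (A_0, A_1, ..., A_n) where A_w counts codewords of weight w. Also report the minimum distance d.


Weight distribution: A_0 = 1, A_2 = 2, A_4 = 1. Minimum distance d = 2.

Enumerate all 2^2 = 4 messages m ∈ F_2^2.
For each, compute codeword c = mG in F_2^6, then tally its weight.
  m = 00 → c = 000000, weight = 0.
  m = 10 → c = 100100, weight = 2.
  m = 01 → c = 110101, weight = 4.
  m = 11 → c = 010001, weight = 2.
Tally weights:
  weight 0: 1 codewords.
  weight 2: 2 codewords.
  weight 4: 1 codewords.
Minimum distance d = smallest w > 0 with A_w > 0 = 2.
Sanity: Σ A_w = 4 = 2^2 = 4 ✓.


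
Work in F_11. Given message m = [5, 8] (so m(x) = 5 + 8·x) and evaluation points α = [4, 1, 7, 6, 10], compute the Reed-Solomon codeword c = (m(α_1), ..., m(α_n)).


c = [4, 2, 6, 9, 8]

Message polynomial: m(x) = 5 + 8·x (mod 11).
For each evaluation point α_i, compute m(α_i) mod 11:
  α_1 = 4: Horner steps 8 → 4, so m(4) = 4.
  α_2 = 1: Horner steps 8 → 2, so m(1) = 2.
  α_3 = 7: Horner steps 8 → 6, so m(7) = 6.
  α_4 = 6: Horner steps 8 → 9, so m(6) = 9.
  α_5 = 10: Horner steps 8 → 8, so m(10) = 8.
Codeword c = [4, 2, 6, 9, 8] ∈ F_11^5.


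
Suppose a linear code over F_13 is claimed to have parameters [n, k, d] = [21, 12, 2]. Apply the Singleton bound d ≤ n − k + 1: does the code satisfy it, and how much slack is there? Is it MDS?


Singleton RHS = n − k + 1 = 10, slack = 8, bound satisfied, not MDS.

Singleton bound: d ≤ n − k + 1.
Here n = 21, k = 12, so n − k + 1 = 10.
Given d = 2, check d ≤ 10: YES.
Slack = (n − k + 1) − d = 8.
The code is NOT MDS (slack = 8 > 0).
Description: the claimed parameters are [21, 12, 2]_13; such a code would be non-MDS.


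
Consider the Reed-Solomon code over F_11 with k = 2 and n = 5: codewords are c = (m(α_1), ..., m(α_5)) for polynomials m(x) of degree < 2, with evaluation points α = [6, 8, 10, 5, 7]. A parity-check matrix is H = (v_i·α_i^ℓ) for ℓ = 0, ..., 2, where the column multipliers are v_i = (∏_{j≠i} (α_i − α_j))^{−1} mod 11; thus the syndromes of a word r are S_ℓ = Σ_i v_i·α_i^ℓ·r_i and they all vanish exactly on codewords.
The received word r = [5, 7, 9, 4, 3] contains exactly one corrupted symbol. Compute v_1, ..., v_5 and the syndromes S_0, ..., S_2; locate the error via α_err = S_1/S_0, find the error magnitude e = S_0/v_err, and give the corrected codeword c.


S = (5, 2, 3), error at position 5, error magnitude e = 8, c = [5, 7, 9, 4, 6].

Step 1: column multipliers v_i = (∏_{j≠i}(α_i − α_j))^{−1} mod 11.
  i = 1 (α = 6): (6−8)(6−10)(6−5)(6−7) = (−2)·(−4)·1·(−1) = −8 ≡ 3, so v_1 = 3^{−1} = 4 (mod 11).
  i = 2 (α = 8): (8−6)(8−10)(8−5)(8−7) = 2·(−2)·3·1 = −12 ≡ 10, so v_2 = 10^{−1} = 10 (mod 11).
  i = 3 (α = 10): (10−6)(10−8)(10−5)(10−7) = 4·2·5·3 = 120 ≡ 10, so v_3 = 10^{−1} = 10 (mod 11).
  i = 4 (α = 5): (5−6)(5−8)(5−10)(5−7) = (−1)·(−3)·(−5)·(−2) = 30 ≡ 8, so v_4 = 8^{−1} = 7 (mod 11).
  i = 5 (α = 7): (7−6)(7−8)(7−10)(7−5) = 1·(−1)·(−3)·2 = 6 ≡ 6, so v_5 = 6^{−1} = 2 (mod 11).
  v = [4, 10, 10, 7, 2].
Step 2: syndromes of r = [5, 7, 9, 4, 3] (all sums mod 11).
  S_0 = Σ v_i r_i = 4·5 + 10·7 + 10·9 + 7·4 + 2·3 = 214 ≡ 5.
  S_1 = Σ v_i α_i r_i = 4·6·5 + 10·8·7 + 10·10·9 + 7·5·4 + 2·7·3 = 1762 ≡ 2.
  α_i^2 mod 11 = [3, 9, 1, 3, 5].
  S_2 = Σ v_i α_i^2 r_i = 4·3·5 + 10·9·7 + 10·1·9 + 7·3·4 + 2·5·3 = 894 ≡ 3.
  S = (5, 2, 3) ≠ 0, so r is not a codeword (an error is present).
Step 3: locate the error. For a single error e at position i, S_ℓ = v_i·e·α_i^ℓ, so α_err = S_1/S_0.
  S_0^{−1} = 5^{−1} = 9 (mod 11), so α_err = 2·9 = 18 ≡ 7 = α_5. Error position i = 5.
  Consistency check: S_2/S_1 = 3·6 = 18 ≡ 7 = α_err ✓ (single-error assumption holds).
Step 4: error magnitude e = S_0/v_5 = S_0·∏_{j≠5}(α_5 − α_j) = 5·6 = 30 ≡ 8 (mod 11).
Step 5: correct position 5: c_5 = r_5 − e = 3 − 8 ≡ 6 (mod 11). Hence c = [5, 7, 9, 4, 6].
  Check: interpolating c through the α_i gives m(x) = 10 + 1·x (degree < 2) with m(α_i) = c_i for every i, so c is indeed a codeword.


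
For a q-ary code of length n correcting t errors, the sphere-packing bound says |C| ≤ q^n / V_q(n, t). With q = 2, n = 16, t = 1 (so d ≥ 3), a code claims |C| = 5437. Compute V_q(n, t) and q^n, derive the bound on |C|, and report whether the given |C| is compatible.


V_q(n, t) = 17, q^n = 65536, Hamming bound = 3855, |C| = 5437 > bound (violated).

Step 1: Compute V_q(n, t) = Σ_{j=0}^1 C(n, j) (q−1)^j.
  j = 0: C(16,0)·(1)^0 = 1·1 = 1.
  j = 1: C(16,1)·(1)^1 = 16·1 = 16.
  V_q(n, t) = 1 + 16 = 17.
Step 2: q^n = 2^16 = 65536.
Step 3: Hamming bound ⌊q^n / V_q(n,t)⌋ = ⌊65536/17⌋ = 3855.
Step 4: Compare |C| = 5437 to 3855: violated.
The claimed |C| lies above the Hamming bound, so no 2-ary code of length 16 with d ≥ 3 can have 5437 codewords.


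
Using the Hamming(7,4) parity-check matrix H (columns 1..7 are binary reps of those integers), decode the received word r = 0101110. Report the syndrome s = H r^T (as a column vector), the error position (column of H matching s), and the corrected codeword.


s = (1, 0, 1)^T, error position = 5, corrected codeword c = 0101010

Compute s = H r^T mod 2 one row at a time:
  s_1 = 1 + 1 + 1 + 0 = 3 ≡ 1 (mod 2).
  s_2 = 1 + 0 + 1 + 0 = 2 ≡ 0 (mod 2).
  s_3 = 0 + 0 + 1 + 0 = 1 ≡ 1 (mod 2).
s = (1, 0, 1)^T — this equals column 5 of H (binary 101), so error is at position 5.
Correct: flip bit 5 of r = 0101110 to get c = 0101010.


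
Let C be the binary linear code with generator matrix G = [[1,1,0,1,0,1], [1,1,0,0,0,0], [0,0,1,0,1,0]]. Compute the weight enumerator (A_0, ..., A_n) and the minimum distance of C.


Weight distribution: A_0 = 1, A_2 = 3, A_4 = 3, A_6 = 1. Minimum distance d = 2.

Enumerate all 2^3 = 8 messages m ∈ F_2^3.
For each, compute codeword c = mG in F_2^6, then tally its weight.
  m = 000 → c = 000000, weight = 0.
  m = 100 → c = 110101, weight = 4.
  m = 010 → c = 110000, weight = 2.
  m = 110 → c = 000101, weight = 2.
  m = 001 → c = 001010, weight = 2.
  m = 101 → c = 111111, weight = 6.
  m = 011 → c = 111010, weight = 4.
  m = 111 → c = 001111, weight = 4.
Tally weights:
  weight 0: 1 codewords.
  weight 2: 3 codewords.
  weight 4: 3 codewords.
  weight 6: 1 codewords.
Minimum distance d = smallest w > 0 with A_w > 0 = 2.
Sanity: Σ A_w = 8 = 2^3 = 8 ✓.


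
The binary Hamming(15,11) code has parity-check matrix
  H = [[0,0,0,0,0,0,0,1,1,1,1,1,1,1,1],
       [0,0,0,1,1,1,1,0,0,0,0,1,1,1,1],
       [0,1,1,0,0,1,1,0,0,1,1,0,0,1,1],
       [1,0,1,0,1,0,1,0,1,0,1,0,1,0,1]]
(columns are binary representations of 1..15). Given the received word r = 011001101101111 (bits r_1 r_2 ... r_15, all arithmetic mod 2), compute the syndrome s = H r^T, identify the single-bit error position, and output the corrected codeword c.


s = (0, 0, 1, 1)^T, error position = 3, corrected codeword c = 010001101101111

Compute s = H r^T mod 2 one row at a time:
  s_1 = 0 + 1 + 1 + 0 + 1 + 1 + 1 + 1 = 6 ≡ 0 (mod 2).
  s_2 = 0 + 0 + 1 + 1 + 1 + 1 + 1 + 1 = 6 ≡ 0 (mod 2).
  s_3 = 1 + 1 + 1 + 1 + 1 + 0 + 1 + 1 = 7 ≡ 1 (mod 2).
  s_4 = 0 + 1 + 0 + 1 + 1 + 0 + 1 + 1 = 5 ≡ 1 (mod 2).
s = (0, 0, 1, 1)^T — this equals column 3 of H (binary 0011), so error is at position 3.
Correct: flip bit 3 of r = 011001101101111 to get c = 010001101101111.


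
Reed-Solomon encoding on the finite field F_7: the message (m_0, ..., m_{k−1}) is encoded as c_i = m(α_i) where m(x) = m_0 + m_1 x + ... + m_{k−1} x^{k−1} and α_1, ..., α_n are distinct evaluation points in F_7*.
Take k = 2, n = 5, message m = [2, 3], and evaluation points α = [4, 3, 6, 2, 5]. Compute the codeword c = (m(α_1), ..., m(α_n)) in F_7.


c = [0, 4, 6, 1, 3]

Message polynomial: m(x) = 2 + 3·x (mod 7).
For each evaluation point α_i, compute m(α_i) mod 7:
  α_1 = 4: Horner steps 3 → 0, so m(4) = 0.
  α_2 = 3: Horner steps 3 → 4, so m(3) = 4.
  α_3 = 6: Horner steps 3 → 6, so m(6) = 6.
  α_4 = 2: Horner steps 3 → 1, so m(2) = 1.
  α_5 = 5: Horner steps 3 → 3, so m(5) = 3.
Codeword c = [0, 4, 6, 1, 3] ∈ F_7^5.


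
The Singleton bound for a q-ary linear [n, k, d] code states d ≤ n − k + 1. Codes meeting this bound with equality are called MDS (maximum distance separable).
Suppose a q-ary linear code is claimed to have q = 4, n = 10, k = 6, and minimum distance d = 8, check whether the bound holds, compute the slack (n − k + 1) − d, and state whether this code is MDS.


Singleton RHS = n − k + 1 = 5, slack = -3, bound violated (no such code; not MDS).

Singleton bound: d ≤ n − k + 1.
Here n = 10, k = 6, so n − k + 1 = 5.
Given d = 8, check d ≤ 5: NO.
Slack = (n − k + 1) − d = -3.
The slack is negative: d = 8 exceeds n − k + 1 = 5 by 3, so the Singleton bound is violated and no linear [10, 6, 8]_4 code can exist. In particular it is not MDS (MDS requires d = n − k + 1 exactly).
Description: the claimed parameters are [10, 6, 8]_4; such a code would be impossible (violates the Singleton bound).


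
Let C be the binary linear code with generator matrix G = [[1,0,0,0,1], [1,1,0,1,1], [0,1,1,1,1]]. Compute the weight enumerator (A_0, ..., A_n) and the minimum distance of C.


Weight distribution: A_0 = 1, A_2 = 4, A_4 = 3. Minimum distance d = 2.

Enumerate all 2^3 = 8 messages m ∈ F_2^3.
For each, compute codeword c = mG in F_2^5, then tally its weight.
  m = 000 → c = 00000, weight = 0.
  m = 100 → c = 10001, weight = 2.
  m = 010 → c = 11011, weight = 4.
  m = 110 → c = 01010, weight = 2.
  m = 001 → c = 01111, weight = 4.
  m = 101 → c = 11110, weight = 4.
  m = 011 → c = 10100, weight = 2.
  m = 111 → c = 00101, weight = 2.
Tally weights:
  weight 0: 1 codewords.
  weight 2: 4 codewords.
  weight 4: 3 codewords.
Minimum distance d = smallest w > 0 with A_w > 0 = 2.
Sanity: Σ A_w = 8 = 2^3 = 8 ✓.


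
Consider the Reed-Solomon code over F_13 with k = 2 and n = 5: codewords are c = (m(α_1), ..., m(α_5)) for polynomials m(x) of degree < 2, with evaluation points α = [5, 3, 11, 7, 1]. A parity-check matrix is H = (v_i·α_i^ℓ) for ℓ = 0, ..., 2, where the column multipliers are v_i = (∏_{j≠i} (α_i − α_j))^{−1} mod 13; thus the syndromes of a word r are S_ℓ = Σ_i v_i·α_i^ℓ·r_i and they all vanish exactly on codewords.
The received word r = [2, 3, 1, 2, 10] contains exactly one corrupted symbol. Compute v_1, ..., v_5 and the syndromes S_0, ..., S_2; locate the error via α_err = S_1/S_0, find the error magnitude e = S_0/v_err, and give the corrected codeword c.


S = (9, 6, 4), error at position 1, error magnitude e = 6, c = [9, 3, 1, 2, 10].

Step 1: column multipliers v_i = (∏_{j≠i}(α_i − α_j))^{−1} mod 13.
  i = 1 (α = 5): (5−3)(5−11)(5−7)(5−1) = 2·(−6)·(−2)·4 = 96 ≡ 5, so v_1 = 5^{−1} = 8 (mod 13).
  i = 2 (α = 3): (3−5)(3−11)(3−7)(3−1) = (−2)·(−8)·(−4)·2 = −128 ≡ 2, so v_2 = 2^{−1} = 7 (mod 13).
  i = 3 (α = 11): (11−5)(11−3)(11−7)(11−1) = 6·8·4·10 = 1920 ≡ 9, so v_3 = 9^{−1} = 3 (mod 13).
  i = 4 (α = 7): (7−5)(7−3)(7−11)(7−1) = 2·4·(−4)·6 = −192 ≡ 3, so v_4 = 3^{−1} = 9 (mod 13).
  i = 5 (α = 1): (1−5)(1−3)(1−11)(1−7) = (−4)·(−2)·(−10)·(−6) = 480 ≡ 12, so v_5 = 12^{−1} = 12 (mod 13).
  v = [8, 7, 3, 9, 12].
Step 2: syndromes of r = [2, 3, 1, 2, 10] (all sums mod 13).
  S_0 = Σ v_i r_i = 8·2 + 7·3 + 3·1 + 9·2 + 12·10 = 178 ≡ 9.
  S_1 = Σ v_i α_i r_i = 8·5·2 + 7·3·3 + 3·11·1 + 9·7·2 + 12·1·10 = 422 ≡ 6.
  α_i^2 mod 13 = [12, 9, 4, 10, 1].
  S_2 = Σ v_i α_i^2 r_i = 8·12·2 + 7·9·3 + 3·4·1 + 9·10·2 + 12·1·10 = 693 ≡ 4.
  S = (9, 6, 4) ≠ 0, so r is not a codeword (an error is present).
Step 3: locate the error. For a single error e at position i, S_ℓ = v_i·e·α_i^ℓ, so α_err = S_1/S_0.
  S_0^{−1} = 9^{−1} = 3 (mod 13), so α_err = 6·3 = 18 ≡ 5 = α_1. Error position i = 1.
  Consistency check: S_2/S_1 = 4·11 = 44 ≡ 5 = α_err ✓ (single-error assumption holds).
Step 4: error magnitude e = S_0/v_1 = S_0·∏_{j≠1}(α_1 − α_j) = 9·5 = 45 ≡ 6 (mod 13).
Step 5: correct position 1: c_1 = r_1 − e = 2 − 6 ≡ 9 (mod 13). Hence c = [9, 3, 1, 2, 10].
  Check: interpolating c through the α_i gives m(x) = 7 + 3·x (degree < 2) with m(α_i) = c_i for every i, so c is indeed a codeword.


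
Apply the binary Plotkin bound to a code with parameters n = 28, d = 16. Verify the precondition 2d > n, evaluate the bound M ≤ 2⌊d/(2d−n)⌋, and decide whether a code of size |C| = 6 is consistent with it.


Plotkin bound M ≤ 8; given |C| = 6 ≤ bound (satisfied).

Check applicability: 2d = 32, n = 28.
2d − n = 4 > 0, so Plotkin applies.
Compute d/(2d−n) = 16/4 ≈ 4.0000.
⌊d/(2d−n)⌋ = 4.
Plotkin bound: M ≤ 2·4 = 8.
Given |C| = 6, check: satisfied.
This |C| is below the Plotkin bound.


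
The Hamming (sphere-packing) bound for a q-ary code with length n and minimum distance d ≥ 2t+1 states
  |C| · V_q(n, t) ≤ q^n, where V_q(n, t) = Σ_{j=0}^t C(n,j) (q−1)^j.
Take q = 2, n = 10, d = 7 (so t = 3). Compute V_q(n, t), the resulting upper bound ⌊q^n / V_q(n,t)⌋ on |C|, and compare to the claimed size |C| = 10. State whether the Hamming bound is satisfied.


V_q(n, t) = 176, q^n = 1024, Hamming bound = 5, |C| = 10 > bound (violated).

Step 1: Compute V_q(n, t) = Σ_{j=0}^3 C(n, j) (q−1)^j.
  j = 0: C(10,0)·(1)^0 = 1·1 = 1.
  j = 1: C(10,1)·(1)^1 = 10·1 = 10.
  j = 2: C(10,2)·(1)^2 = 45·1 = 45.
  j = 3: C(10,3)·(1)^3 = 120·1 = 120.
  V_q(n, t) = 1 + 10 + 45 + 120 = 176.
Step 2: q^n = 2^10 = 1024.
Step 3: Hamming bound ⌊q^n / V_q(n,t)⌋ = ⌊1024/176⌋ = 5.
Step 4: Compare |C| = 10 to 5: violated.
The claimed |C| lies above the Hamming bound, so no 2-ary code of length 10 with d ≥ 7 can have 10 codewords.


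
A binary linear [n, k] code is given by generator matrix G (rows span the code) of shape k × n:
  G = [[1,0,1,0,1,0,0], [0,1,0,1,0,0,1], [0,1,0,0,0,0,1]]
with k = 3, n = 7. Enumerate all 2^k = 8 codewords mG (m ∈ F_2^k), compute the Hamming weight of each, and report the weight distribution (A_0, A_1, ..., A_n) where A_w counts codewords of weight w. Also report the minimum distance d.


Weight distribution: A_0 = 1, A_1 = 1, A_2 = 1, A_3 = 2, A_4 = 1, A_5 = 1, A_6 = 1. Minimum distance d = 1.

Enumerate all 2^3 = 8 messages m ∈ F_2^3.
For each, compute codeword c = mG in F_2^7, then tally its weight.
  m = 000 → c = 0000000, weight = 0.
  m = 100 → c = 1010100, weight = 3.
  m = 010 → c = 0101001, weight = 3.
  m = 110 → c = 1111101, weight = 6.
  m = 001 → c = 0100001, weight = 2.
  m = 101 → c = 1110101, weight = 5.
  m = 011 → c = 0001000, weight = 1.
  m = 111 → c = 1011100, weight = 4.
Tally weights:
  weight 0: 1 codewords.
  weight 1: 1 codewords.
  weight 2: 1 codewords.
  weight 3: 2 codewords.
  weight 4: 1 codewords.
  weight 5: 1 codewords.
  weight 6: 1 codewords.
Minimum distance d = smallest w > 0 with A_w > 0 = 1.
Sanity: Σ A_w = 8 = 2^3 = 8 ✓.


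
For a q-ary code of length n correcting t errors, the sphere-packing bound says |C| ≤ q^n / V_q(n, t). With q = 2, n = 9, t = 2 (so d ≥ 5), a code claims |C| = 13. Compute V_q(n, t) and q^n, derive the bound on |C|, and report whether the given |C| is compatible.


V_q(n, t) = 46, q^n = 512, Hamming bound = 11, |C| = 13 > bound (violated).

Step 1: Compute V_q(n, t) = Σ_{j=0}^2 C(n, j) (q−1)^j.
  j = 0: C(9,0)·(1)^0 = 1·1 = 1.
  j = 1: C(9,1)·(1)^1 = 9·1 = 9.
  j = 2: C(9,2)·(1)^2 = 36·1 = 36.
  V_q(n, t) = 1 + 9 + 36 = 46.
Step 2: q^n = 2^9 = 512.
Step 3: Hamming bound ⌊q^n / V_q(n,t)⌋ = ⌊512/46⌋ = 11.
Step 4: Compare |C| = 13 to 11: violated.
The claimed |C| lies above the Hamming bound, so no 2-ary code of length 9 with d ≥ 5 can have 13 codewords.


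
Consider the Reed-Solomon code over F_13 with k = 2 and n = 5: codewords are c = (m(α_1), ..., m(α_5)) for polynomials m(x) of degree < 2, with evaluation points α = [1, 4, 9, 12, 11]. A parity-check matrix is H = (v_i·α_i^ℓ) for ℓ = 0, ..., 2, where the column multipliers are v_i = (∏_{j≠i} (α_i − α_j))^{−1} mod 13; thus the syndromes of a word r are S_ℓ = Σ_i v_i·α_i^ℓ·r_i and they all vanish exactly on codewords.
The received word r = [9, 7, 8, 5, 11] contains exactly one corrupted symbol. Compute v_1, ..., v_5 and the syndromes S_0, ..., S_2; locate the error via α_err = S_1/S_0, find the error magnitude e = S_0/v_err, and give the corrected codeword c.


S = (3, 10, 3), error at position 4, error magnitude e = 12, c = [9, 7, 8, 6, 11].

Step 1: column multipliers v_i = (∏_{j≠i}(α_i − α_j))^{−1} mod 13.
  i = 1 (α = 1): (1−4)(1−9)(1−12)(1−11) = (−3)·(−8)·(−11)·(−10) = 2640 ≡ 1, so v_1 = 1^{−1} = 1 (mod 13).
  i = 2 (α = 4): (4−1)(4−9)(4−12)(4−11) = 3·(−5)·(−8)·(−7) = −840 ≡ 5, so v_2 = 5^{−1} = 8 (mod 13).
  i = 3 (α = 9): (9−1)(9−4)(9−12)(9−11) = 8·5·(−3)·(−2) = 240 ≡ 6, so v_3 = 6^{−1} = 11 (mod 13).
  i = 4 (α = 12): (12−1)(12−4)(12−9)(12−11) = 11·8·3·1 = 264 ≡ 4, so v_4 = 4^{−1} = 10 (mod 13).
  i = 5 (α = 11): (11−1)(11−4)(11−9)(11−12) = 10·7·2·(−1) = −140 ≡ 3, so v_5 = 3^{−1} = 9 (mod 13).
  v = [1, 8, 11, 10, 9].
Step 2: syndromes of r = [9, 7, 8, 5, 11] (all sums mod 13).
  S_0 = Σ v_i r_i = 1·9 + 8·7 + 11·8 + 10·5 + 9·11 = 302 ≡ 3.
  S_1 = Σ v_i α_i r_i = 1·1·9 + 8·4·7 + 11·9·8 + 10·12·5 + 9·11·11 = 2714 ≡ 10.
  α_i^2 mod 13 = [1, 3, 3, 1, 4].
  S_2 = Σ v_i α_i^2 r_i = 1·1·9 + 8·3·7 + 11·3·8 + 10·1·5 + 9·4·11 = 887 ≡ 3.
  S = (3, 10, 3) ≠ 0, so r is not a codeword (an error is present).
Step 3: locate the error. For a single error e at position i, S_ℓ = v_i·e·α_i^ℓ, so α_err = S_1/S_0.
  S_0^{−1} = 3^{−1} = 9 (mod 13), so α_err = 10·9 = 90 ≡ 12 = α_4. Error position i = 4.
  Consistency check: S_2/S_1 = 3·4 = 12 ≡ 12 = α_err ✓ (single-error assumption holds).
Step 4: error magnitude e = S_0/v_4 = S_0·∏_{j≠4}(α_4 − α_j) = 3·4 = 12 ≡ 12 (mod 13).
Step 5: correct position 4: c_4 = r_4 − e = 5 − 12 ≡ 6 (mod 13). Hence c = [9, 7, 8, 6, 11].
  Check: interpolating c through the α_i gives m(x) = 1 + 8·x (degree < 2) with m(α_i) = c_i for every i, so c is indeed a codeword.


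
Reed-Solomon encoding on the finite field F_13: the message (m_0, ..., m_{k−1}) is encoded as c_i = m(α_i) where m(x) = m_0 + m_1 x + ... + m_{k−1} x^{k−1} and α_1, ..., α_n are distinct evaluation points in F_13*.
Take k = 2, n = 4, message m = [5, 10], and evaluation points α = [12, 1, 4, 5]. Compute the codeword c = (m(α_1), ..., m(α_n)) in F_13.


c = [8, 2, 6, 3]

Message polynomial: m(x) = 5 + 10·x (mod 13).
For each evaluation point α_i, compute m(α_i) mod 13:
  α_1 = 12: Horner steps 10 → 8, so m(12) = 8.
  α_2 = 1: Horner steps 10 → 2, so m(1) = 2.
  α_3 = 4: Horner steps 10 → 6, so m(4) = 6.
  α_4 = 5: Horner steps 10 → 3, so m(5) = 3.
Codeword c = [8, 2, 6, 3] ∈ F_13^4.


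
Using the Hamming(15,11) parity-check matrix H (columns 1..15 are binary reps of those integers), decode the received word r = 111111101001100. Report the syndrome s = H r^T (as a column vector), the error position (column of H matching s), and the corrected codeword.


s = (1, 0, 0, 0)^T, error position = 8, corrected codeword c = 111111111001100

Compute s = H r^T mod 2 one row at a time:
  s_1 = 0 + 1 + 0 + 0 + 1 + 1 + 0 + 0 = 3 ≡ 1 (mod 2).
  s_2 = 1 + 1 + 1 + 1 + 1 + 1 + 0 + 0 = 6 ≡ 0 (mod 2).
  s_3 = 1 + 1 + 1 + 1 + 0 + 0 + 0 + 0 = 4 ≡ 0 (mod 2).
  s_4 = 1 + 1 + 1 + 1 + 1 + 0 + 1 + 0 = 6 ≡ 0 (mod 2).
s = (1, 0, 0, 0)^T — this equals column 8 of H (binary 1000), so error is at position 8.
Correct: flip bit 8 of r = 111111101001100 to get c = 111111111001100.


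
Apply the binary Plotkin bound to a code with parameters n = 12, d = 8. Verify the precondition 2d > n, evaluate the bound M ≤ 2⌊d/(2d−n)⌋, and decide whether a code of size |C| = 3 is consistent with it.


Plotkin bound M ≤ 4; given |C| = 3 ≤ bound (satisfied).

Check applicability: 2d = 16, n = 12.
2d − n = 4 > 0, so Plotkin applies.
Compute d/(2d−n) = 8/4 ≈ 2.0000.
⌊d/(2d−n)⌋ = 2.
Plotkin bound: M ≤ 2·2 = 4.
Given |C| = 3, check: satisfied.
This |C| is below the Plotkin bound.


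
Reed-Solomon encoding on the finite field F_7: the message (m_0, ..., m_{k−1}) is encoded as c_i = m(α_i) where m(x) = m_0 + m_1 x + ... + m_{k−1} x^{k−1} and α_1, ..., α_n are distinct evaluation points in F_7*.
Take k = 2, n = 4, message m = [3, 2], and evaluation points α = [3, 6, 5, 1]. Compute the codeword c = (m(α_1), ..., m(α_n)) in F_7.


c = [2, 1, 6, 5]

Message polynomial: m(x) = 3 + 2·x (mod 7).
For each evaluation point α_i, compute m(α_i) mod 7:
  α_1 = 3: Horner steps 2 → 2, so m(3) = 2.
  α_2 = 6: Horner steps 2 → 1, so m(6) = 1.
  α_3 = 5: Horner steps 2 → 6, so m(5) = 6.
  α_4 = 1: Horner steps 2 → 5, so m(1) = 5.
Codeword c = [2, 1, 6, 5] ∈ F_7^4.


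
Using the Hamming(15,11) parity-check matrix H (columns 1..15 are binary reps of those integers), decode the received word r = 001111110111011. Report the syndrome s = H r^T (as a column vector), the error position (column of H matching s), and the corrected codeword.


s = (0, 1, 1, 1)^T, error position = 7, corrected codeword c = 001111010111011

Compute s = H r^T mod 2 one row at a time:
  s_1 = 1 + 0 + 1 + 1 + 1 + 0 + 1 + 1 = 6 ≡ 0 (mod 2).
  s_2 = 1 + 1 + 1 + 1 + 1 + 0 + 1 + 1 = 7 ≡ 1 (mod 2).
  s_3 = 0 + 1 + 1 + 1 + 1 + 1 + 1 + 1 = 7 ≡ 1 (mod 2).
  s_4 = 0 + 1 + 1 + 1 + 0 + 1 + 0 + 1 = 5 ≡ 1 (mod 2).
s = (0, 1, 1, 1)^T — this equals column 7 of H (binary 0111), so error is at position 7.
Correct: flip bit 7 of r = 001111110111011 to get c = 001111010111011.


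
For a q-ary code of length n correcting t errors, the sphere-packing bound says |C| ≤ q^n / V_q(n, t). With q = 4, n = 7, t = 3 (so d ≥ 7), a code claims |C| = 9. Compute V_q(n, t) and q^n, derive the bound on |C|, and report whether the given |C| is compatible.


V_q(n, t) = 1156, q^n = 16384, Hamming bound = 14, |C| = 9 ≤ bound (satisfied).

Step 1: Compute V_q(n, t) = Σ_{j=0}^3 C(n, j) (q−1)^j.
  j = 0: C(7,0)·(3)^0 = 1·1 = 1.
  j = 1: C(7,1)·(3)^1 = 7·3 = 21.
  j = 2: C(7,2)·(3)^2 = 21·9 = 189.
  j = 3: C(7,3)·(3)^3 = 35·27 = 945.
  V_q(n, t) = 1 + 21 + 189 + 945 = 1156.
Step 2: q^n = 4^7 = 16384.
Step 3: Hamming bound ⌊q^n / V_q(n,t)⌋ = ⌊16384/1156⌋ = 14.
Step 4: Compare |C| = 9 to 14: satisfied.
The claimed |C| lies below the Hamming bound.


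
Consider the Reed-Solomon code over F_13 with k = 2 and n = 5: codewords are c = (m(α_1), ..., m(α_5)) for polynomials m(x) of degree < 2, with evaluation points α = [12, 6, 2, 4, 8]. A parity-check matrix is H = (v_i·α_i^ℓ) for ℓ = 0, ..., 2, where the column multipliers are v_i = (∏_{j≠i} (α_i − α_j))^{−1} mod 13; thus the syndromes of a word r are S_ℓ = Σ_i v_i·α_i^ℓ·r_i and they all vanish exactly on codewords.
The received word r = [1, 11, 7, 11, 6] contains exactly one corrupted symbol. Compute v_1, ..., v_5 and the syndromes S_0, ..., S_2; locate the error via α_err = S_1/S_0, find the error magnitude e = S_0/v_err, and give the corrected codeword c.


S = (7, 3, 5), error at position 2, error magnitude e = 9, c = [1, 2, 7, 11, 6].

Step 1: column multipliers v_i = (∏_{j≠i}(α_i − α_j))^{−1} mod 13.
  i = 1 (α = 12): (12−6)(12−2)(12−4)(12−8) = 6·10·8·4 = 1920 ≡ 9, so v_1 = 9^{−1} = 3 (mod 13).
  i = 2 (α = 6): (6−12)(6−2)(6−4)(6−8) = (−6)·4·2·(−2) = 96 ≡ 5, so v_2 = 5^{−1} = 8 (mod 13).
  i = 3 (α = 2): (2−12)(2−6)(2−4)(2−8) = (−10)·(−4)·(−2)·(−6) = 480 ≡ 12, so v_3 = 12^{−1} = 12 (mod 13).
  i = 4 (α = 4): (4−12)(4−6)(4−2)(4−8) = (−8)·(−2)·2·(−4) = −128 ≡ 2, so v_4 = 2^{−1} = 7 (mod 13).
  i = 5 (α = 8): (8−12)(8−6)(8−2)(8−4) = (−4)·2·6·4 = −192 ≡ 3, so v_5 = 3^{−1} = 9 (mod 13).
  v = [3, 8, 12, 7, 9].
Step 2: syndromes of r = [1, 11, 7, 11, 6] (all sums mod 13).
  S_0 = Σ v_i r_i = 3·1 + 8·11 + 12·7 + 7·11 + 9·6 = 306 ≡ 7.
  S_1 = Σ v_i α_i r_i = 3·12·1 + 8·6·11 + 12·2·7 + 7·4·11 + 9·8·6 = 1472 ≡ 3.
  α_i^2 mod 13 = [1, 10, 4, 3, 12].
  S_2 = Σ v_i α_i^2 r_i = 3·1·1 + 8·10·11 + 12·4·7 + 7·3·11 + 9·12·6 = 2098 ≡ 5.
  S = (7, 3, 5) ≠ 0, so r is not a codeword (an error is present).
Step 3: locate the error. For a single error e at position i, S_ℓ = v_i·e·α_i^ℓ, so α_err = S_1/S_0.
  S_0^{−1} = 7^{−1} = 2 (mod 13), so α_err = 3·2 = 6 ≡ 6 = α_2. Error position i = 2.
  Consistency check: S_2/S_1 = 5·9 = 45 ≡ 6 = α_err ✓ (single-error assumption holds).
Step 4: error magnitude e = S_0/v_2 = S_0·∏_{j≠2}(α_2 − α_j) = 7·5 = 35 ≡ 9 (mod 13).
Step 5: correct position 2: c_2 = r_2 − e = 11 − 9 ≡ 2 (mod 13). Hence c = [1, 2, 7, 11, 6].
  Check: interpolating c through the α_i gives m(x) = 3 + 2·x (degree < 2) with m(α_i) = c_i for every i, so c is indeed a codeword.


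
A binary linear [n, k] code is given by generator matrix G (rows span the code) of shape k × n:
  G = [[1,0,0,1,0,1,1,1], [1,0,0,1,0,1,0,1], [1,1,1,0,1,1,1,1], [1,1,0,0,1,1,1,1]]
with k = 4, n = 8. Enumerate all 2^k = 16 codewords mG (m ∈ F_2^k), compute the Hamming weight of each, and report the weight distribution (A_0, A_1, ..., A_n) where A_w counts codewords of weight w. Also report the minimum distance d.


Weight distribution: A_0 = 1, A_1 = 2, A_2 = 1, A_3 = 1, A_4 = 3, A_5 = 4, A_6 = 3, A_7 = 1. Minimum distance d = 1.

Enumerate all 2^4 = 16 messages m ∈ F_2^4.
For each, compute codeword c = mG in F_2^8, then tally its weight.
  m = 0000 → c = 00000000, weight = 0.
  m = 1000 → c = 10010111, weight = 5.
  m = 0100 → c = 10010101, weight = 4.
  m = 1100 → c = 00000010, weight = 1.
  m = 0010 → c = 11101111, weight = 7.
  m = 1010 → c = 01111000, weight = 4.
  m = 0110 → c = 01111010, weight = 5.
  m = 1110 → c = 11101101, weight = 6.
  m = 0001 → c = 11001111, weight = 6.
  m = 1001 → c = 01011000, weight = 3.
  m = 0101 → c = 01011010, weight = 4.
  m = 1101 → c = 11001101, weight = 5.
  m = 0011 → c = 00100000, weight = 1.
  m = 1011 → c = 10110111, weight = 6.
  m = 0111 → c = 10110101, weight = 5.
  m = 1111 → c = 00100010, weight = 2.
Tally weights:
  weight 0: 1 codewords.
  weight 1: 2 codewords.
  weight 2: 1 codewords.
  weight 3: 1 codewords.
  weight 4: 3 codewords.
  weight 5: 4 codewords.
  weight 6: 3 codewords.
  weight 7: 1 codewords.
Minimum distance d = smallest w > 0 with A_w > 0 = 1.
Sanity: Σ A_w = 16 = 2^4 = 16 ✓.


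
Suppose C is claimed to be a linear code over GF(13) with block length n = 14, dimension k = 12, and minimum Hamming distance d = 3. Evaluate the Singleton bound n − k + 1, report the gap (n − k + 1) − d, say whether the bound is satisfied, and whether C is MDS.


Singleton RHS = n − k + 1 = 3, slack = 0, bound satisfied, MDS.

Singleton bound: d ≤ n − k + 1.
Here n = 14, k = 12, so n − k + 1 = 3.
Given d = 3, check d ≤ 3: YES.
Slack = (n − k + 1) − d = 0.
The code is MDS (slack = 0).
Description: the claimed parameters are [14, 12, 3]_13; such a code would be MDS (meets Singleton bound).


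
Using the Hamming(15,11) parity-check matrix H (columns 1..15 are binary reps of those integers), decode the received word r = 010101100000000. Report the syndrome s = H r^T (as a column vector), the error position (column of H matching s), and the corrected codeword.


s = (0, 1, 1, 1)^T, error position = 7, corrected codeword c = 010101000000000

Compute s = H r^T mod 2 one row at a time:
  s_1 = 0 + 0 + 0 + 0 + 0 + 0 + 0 + 0 = 0 ≡ 0 (mod 2).
  s_2 = 1 + 0 + 1 + 1 + 0 + 0 + 0 + 0 = 3 ≡ 1 (mod 2).
  s_3 = 1 + 0 + 1 + 1 + 0 + 0 + 0 + 0 = 3 ≡ 1 (mod 2).
  s_4 = 0 + 0 + 0 + 1 + 0 + 0 + 0 + 0 = 1 ≡ 1 (mod 2).
s = (0, 1, 1, 1)^T — this equals column 7 of H (binary 0111), so error is at position 7.
Correct: flip bit 7 of r = 010101100000000 to get c = 010101000000000.


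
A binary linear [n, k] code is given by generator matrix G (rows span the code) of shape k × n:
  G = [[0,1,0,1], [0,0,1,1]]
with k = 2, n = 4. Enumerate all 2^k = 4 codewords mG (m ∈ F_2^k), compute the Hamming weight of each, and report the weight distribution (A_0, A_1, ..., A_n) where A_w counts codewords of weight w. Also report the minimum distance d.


Weight distribution: A_0 = 1, A_2 = 3. Minimum distance d = 2.

Enumerate all 2^2 = 4 messages m ∈ F_2^2.
For each, compute codeword c = mG in F_2^4, then tally its weight.
  m = 00 → c = 0000, weight = 0.
  m = 10 → c = 0101, weight = 2.
  m = 01 → c = 0011, weight = 2.
  m = 11 → c = 0110, weight = 2.
Tally weights:
  weight 0: 1 codewords.
  weight 2: 3 codewords.
Minimum distance d = smallest w > 0 with A_w > 0 = 2.
Sanity: Σ A_w = 4 = 2^2 = 4 ✓.
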